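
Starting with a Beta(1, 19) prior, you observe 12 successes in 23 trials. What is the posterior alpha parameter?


For a Beta-Binomial conjugate model:
Posterior alpha = prior alpha + number of successes
= 1 + 12 = 13

13


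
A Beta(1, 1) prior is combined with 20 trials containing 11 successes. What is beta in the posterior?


In conjugate updating:
beta_posterior = beta_prior + (n - k)
= 1 + (20 - 11)
= 1 + 9 = 10

10


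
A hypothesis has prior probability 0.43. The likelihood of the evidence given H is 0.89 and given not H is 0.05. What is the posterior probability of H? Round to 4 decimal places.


Using Bayes' theorem:
P(E) = 0.43 * 0.89 + 0.57 * 0.05
P(E) = 0.4112
P(H|E) = (0.43 * 0.89) / 0.4112 = 0.9307

0.9307


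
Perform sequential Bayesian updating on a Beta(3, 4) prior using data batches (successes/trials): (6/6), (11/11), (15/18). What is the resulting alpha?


Accumulate successes: 32
Posterior alpha = prior alpha + sum of successes
= 3 + 32 = 35

35


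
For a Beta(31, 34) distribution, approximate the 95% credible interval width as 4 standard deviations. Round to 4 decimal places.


Variance of Beta(a,b) = ab / ((a+b)^2 * (a+b+1))
= 31*34 / ((65)^2 * 66)
= 0.0038
SD = sqrt(0.0038) = 0.0615
Width = 4 * SD = 0.2459

0.2459


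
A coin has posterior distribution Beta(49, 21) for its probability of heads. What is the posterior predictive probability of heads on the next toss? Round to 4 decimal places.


Posterior predictive = E[theta] = alpha/(alpha+beta)
= 49/70
= 0.7

0.7


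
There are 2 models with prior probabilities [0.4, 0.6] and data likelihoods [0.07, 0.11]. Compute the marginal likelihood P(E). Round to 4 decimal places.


P(E) = sum over models of P(M_i) * P(E|M_i)
= 0.4*0.07 + 0.6*0.11
= 0.094

0.094


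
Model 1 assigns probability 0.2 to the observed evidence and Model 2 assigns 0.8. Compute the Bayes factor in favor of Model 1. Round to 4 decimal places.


BF = P(data|M1) / P(data|M2)
= 0.2 / 0.8 = 0.25

0.25


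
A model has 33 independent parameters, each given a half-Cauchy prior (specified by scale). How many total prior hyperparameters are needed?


Each half-Cauchy prior needs 1 hyperparameter (scale).
Total = 1 * 33 = 33

33


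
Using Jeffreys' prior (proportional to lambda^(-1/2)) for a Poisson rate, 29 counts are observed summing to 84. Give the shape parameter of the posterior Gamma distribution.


Conjugate update: Gamma(prior_shape + S, prior_rate + n).
Prior shape = 0.5, prior rate = 0.
Posterior shape = 0.5 + S = 0.5 + 84 = 84.5

84.5


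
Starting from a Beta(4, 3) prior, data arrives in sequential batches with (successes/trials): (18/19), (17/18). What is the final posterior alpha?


In sequential Bayesian updating, we sum all successes.
Total successes = 35
Final alpha = 4 + 35 = 39

39


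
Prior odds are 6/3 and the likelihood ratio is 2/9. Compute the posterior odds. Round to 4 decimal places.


Posterior odds = prior odds * likelihood ratio
= (6/3) * (2/9)
= 12 / 27
= 0.4444

0.4444


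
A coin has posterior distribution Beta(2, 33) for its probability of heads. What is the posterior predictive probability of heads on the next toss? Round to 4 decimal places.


Posterior predictive = E[theta] = alpha/(alpha+beta)
= 2/35
= 0.0571

0.0571


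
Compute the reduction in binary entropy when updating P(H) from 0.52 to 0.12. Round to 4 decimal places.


H_before = -p*log2(p) - (1-p)*log2(1-p) for p=0.52: 0.9988
H_after for p=0.12: 0.5294
Reduction = 0.9988 - 0.5294 = 0.4695

0.4695


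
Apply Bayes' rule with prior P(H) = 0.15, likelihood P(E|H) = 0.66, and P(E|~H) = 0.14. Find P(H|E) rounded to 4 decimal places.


Step 1: Compute marginal P(E) = P(E|H)P(H) + P(E|~H)P(~H)
= 0.66*0.15 + 0.14*0.85 = 0.218
Step 2: P(H|E) = P(E|H)P(H)/P(E) = 0.099/0.218
= 0.4541

0.4541


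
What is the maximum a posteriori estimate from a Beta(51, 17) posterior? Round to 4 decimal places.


The MAP estimate equals the mode of the distribution.
Mode of Beta(a,b) = (a-1)/(a+b-2)
= 50/66
= 0.7576

0.7576


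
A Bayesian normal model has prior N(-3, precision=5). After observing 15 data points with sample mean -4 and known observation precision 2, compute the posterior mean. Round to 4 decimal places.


Posterior mean = (prior_precision * prior_mean + n * data_precision * data_mean) / (prior_precision + n * data_precision)
Numerator = 5*-3 + 15*2*-4 = -135
Denominator = 5 + 15*2 = 35
Posterior mean = -3.8571

-3.8571


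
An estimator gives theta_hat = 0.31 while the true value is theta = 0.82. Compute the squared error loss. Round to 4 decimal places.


The squared error loss is (theta_hat - theta)^2
= (0.31 - 0.82)^2
= (-0.51)^2 = 0.2601

0.2601


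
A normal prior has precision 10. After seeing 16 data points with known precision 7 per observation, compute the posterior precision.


In the conjugate normal model, precisions add:
tau_posterior = tau_prior + n * tau_data
= 10 + 16*7 = 122

122


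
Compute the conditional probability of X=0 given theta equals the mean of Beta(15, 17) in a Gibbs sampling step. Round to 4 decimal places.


Mean of Beta(15, 17) = 0.4688
P(X=0 | theta=0.4688) = 0.5312

0.5312


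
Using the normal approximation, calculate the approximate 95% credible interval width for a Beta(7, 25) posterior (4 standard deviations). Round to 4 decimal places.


Var(Beta) = 7*25/(32^2 * 33) = 0.0052
SD = 0.072
Width ~ 4*SD = 0.2879

0.2879


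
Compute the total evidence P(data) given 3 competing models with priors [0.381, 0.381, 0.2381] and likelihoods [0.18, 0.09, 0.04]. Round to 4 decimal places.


Marginal likelihood = sum P(model_i) * P(data|model_i)
Model 1: 0.381 * 0.18 = 0.0686
Model 2: 0.381 * 0.09 = 0.0343
Model 3: 0.2381 * 0.04 = 0.0095
Total = 0.1124

0.1124


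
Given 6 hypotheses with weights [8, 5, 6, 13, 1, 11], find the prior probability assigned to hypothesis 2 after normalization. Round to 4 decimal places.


To normalize, divide each weight by the sum of all weights.
Sum = 44
Prior(H2) = 5/44 = 0.1136

0.1136


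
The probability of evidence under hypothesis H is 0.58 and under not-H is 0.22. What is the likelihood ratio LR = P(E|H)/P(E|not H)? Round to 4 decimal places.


LR = 0.58 / 0.22
= 2.6364

2.6364


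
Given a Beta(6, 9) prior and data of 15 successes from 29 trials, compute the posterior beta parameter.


Number of failures = 29 - 15 = 14
Posterior beta = 9 + 14 = 23

23


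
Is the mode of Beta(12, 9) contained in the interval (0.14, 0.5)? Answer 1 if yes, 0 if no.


Mode = (a-1)/(a+b-2) = 11/19 = 0.5789
Interval: (0.14, 0.5)
Contains mode? 0

0


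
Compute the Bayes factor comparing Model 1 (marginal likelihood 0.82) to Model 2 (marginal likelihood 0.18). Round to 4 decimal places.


BF12 = marginal likelihood of M1 / marginal likelihood of M2
= 0.82/0.18
= 4.5556

4.5556


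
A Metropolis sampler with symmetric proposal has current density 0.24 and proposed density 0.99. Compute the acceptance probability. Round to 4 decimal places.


For symmetric proposals, acceptance = min(1, pi(x*)/pi(x))
= min(1, 0.99/0.24)
= min(1, 4.125) = 1.0

1.0


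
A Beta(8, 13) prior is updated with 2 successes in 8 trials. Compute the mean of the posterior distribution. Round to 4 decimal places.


After update: Beta(10, 19)
Mean = 10 / (10 + 19) = 10 / 29
= 0.3448

0.3448


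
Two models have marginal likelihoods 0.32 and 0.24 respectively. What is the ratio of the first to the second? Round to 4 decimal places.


Evidence ratio = 0.32 / 0.24
= 1.3333

1.3333


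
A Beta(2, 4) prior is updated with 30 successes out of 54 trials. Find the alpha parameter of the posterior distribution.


In the Beta-Binomial conjugate update:
alpha_post = alpha_prior + successes
= 2 + 30
= 32

32


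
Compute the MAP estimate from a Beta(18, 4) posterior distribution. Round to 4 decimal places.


MAP = mode of Beta distribution
= (alpha - 1)/(alpha + beta - 2)
= (18-1)/(18+4-2)
= 17/20 = 0.85

0.85


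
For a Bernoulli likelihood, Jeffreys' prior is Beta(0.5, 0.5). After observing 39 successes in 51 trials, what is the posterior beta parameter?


Jeffreys' prior for Bernoulli is Beta(0.5, 0.5).
Posterior is Beta(0.5 + k, 0.5 + n - k).
Posterior beta = 0.5 + (n - k) = 0.5 + 12 = 12.5

12.5


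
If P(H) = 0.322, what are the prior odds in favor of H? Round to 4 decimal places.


Prior odds = P(H) / (1 - P(H))
= 0.322 / 0.678
= 0.4749

0.4749


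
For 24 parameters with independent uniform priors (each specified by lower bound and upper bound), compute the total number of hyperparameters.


A uniform prior has 2 hyperparameters per parameter.
Total = 24 * 2 = 48

48


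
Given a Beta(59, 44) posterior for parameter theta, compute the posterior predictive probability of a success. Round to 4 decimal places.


For a Beta-Bernoulli model, the predictive probability is the mean:
P(success) = 59/(59+44) = 59/103 = 0.5728

0.5728


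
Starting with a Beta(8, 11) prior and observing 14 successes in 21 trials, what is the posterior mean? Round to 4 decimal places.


Posterior parameters: alpha = 8 + 14 = 22
beta = 11 + 7 = 18
Posterior mean = alpha / (alpha + beta) = 22 / 40
= 0.55

0.55


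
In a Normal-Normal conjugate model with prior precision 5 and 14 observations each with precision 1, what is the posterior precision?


Posterior precision = prior precision + n * observation precision
= 5 + 14 * 1
= 5 + 14 = 19

19


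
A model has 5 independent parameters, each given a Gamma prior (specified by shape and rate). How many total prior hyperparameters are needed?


Each Gamma prior needs 2 hyperparameters (shape and rate).
Total = 2 * 5 = 10

10


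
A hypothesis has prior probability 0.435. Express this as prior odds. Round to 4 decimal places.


Odds = P(H) / P(not H) = 0.435 / 0.565
= 0.7699

0.7699


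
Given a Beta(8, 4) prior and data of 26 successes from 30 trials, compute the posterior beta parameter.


Number of failures = 30 - 26 = 4
Posterior beta = 4 + 4 = 8

8


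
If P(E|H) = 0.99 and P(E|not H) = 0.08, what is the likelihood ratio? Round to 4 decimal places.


Likelihood ratio = P(E|H) / P(E|not H)
= 0.99 / 0.08
= 12.375

12.375


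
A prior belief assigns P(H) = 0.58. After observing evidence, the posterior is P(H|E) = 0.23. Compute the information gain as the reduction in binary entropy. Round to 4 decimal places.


H(prior) = -0.58*log2(0.58) - 0.42*log2(0.42)
= 0.9815
H(post) = -0.23*log2(0.23) - 0.77*log2(0.77)
= 0.778
IG = 0.9815 - 0.778 = 0.2034

0.2034


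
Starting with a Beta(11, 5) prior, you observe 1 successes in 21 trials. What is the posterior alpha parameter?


For a Beta-Binomial conjugate model:
Posterior alpha = prior alpha + number of successes
= 11 + 1 = 12

12


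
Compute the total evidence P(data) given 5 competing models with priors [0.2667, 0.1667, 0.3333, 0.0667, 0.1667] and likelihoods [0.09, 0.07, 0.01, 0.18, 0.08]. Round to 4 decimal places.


Marginal likelihood = sum P(model_i) * P(data|model_i)
Model 1: 0.2667 * 0.09 = 0.024
Model 2: 0.1667 * 0.07 = 0.0117
Model 3: 0.3333 * 0.01 = 0.0033
Model 4: 0.0667 * 0.18 = 0.012
Model 5: 0.1667 * 0.08 = 0.0133
Total = 0.0643

0.0643


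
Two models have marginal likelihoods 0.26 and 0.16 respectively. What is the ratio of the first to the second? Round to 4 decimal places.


Evidence ratio = 0.26 / 0.16
= 1.625

1.625


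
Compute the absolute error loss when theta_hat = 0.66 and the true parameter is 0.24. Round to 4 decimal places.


L = |theta_hat - theta_true|
= |0.66 - 0.24| = 0.42

0.42


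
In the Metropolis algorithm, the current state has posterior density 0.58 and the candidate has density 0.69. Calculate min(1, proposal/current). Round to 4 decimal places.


Ratio = 0.69/0.58 = 1.1897
Acceptance probability = min(1, 1.1897)
= 1.0

1.0


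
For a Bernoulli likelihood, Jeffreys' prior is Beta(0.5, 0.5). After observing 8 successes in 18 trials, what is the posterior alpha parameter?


Jeffreys' prior for Bernoulli is Beta(0.5, 0.5).
Posterior is Beta(0.5 + k, 0.5 + n - k).
Posterior alpha = 0.5 + k = 0.5 + 8 = 8.5

8.5


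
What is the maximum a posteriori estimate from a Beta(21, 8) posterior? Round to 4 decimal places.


The MAP estimate equals the mode of the distribution.
Mode of Beta(a,b) = (a-1)/(a+b-2)
= 20/27
= 0.7407

0.7407


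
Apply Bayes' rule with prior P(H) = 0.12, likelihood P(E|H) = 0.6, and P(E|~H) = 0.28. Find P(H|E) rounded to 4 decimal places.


Step 1: Compute marginal P(E) = P(E|H)P(H) + P(E|~H)P(~H)
= 0.6*0.12 + 0.28*0.88 = 0.3184
Step 2: P(H|E) = P(E|H)P(H)/P(E) = 0.072/0.3184
= 0.2261

0.2261


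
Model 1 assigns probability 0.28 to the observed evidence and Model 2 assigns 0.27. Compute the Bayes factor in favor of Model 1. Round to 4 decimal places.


BF = P(data|M1) / P(data|M2)
= 0.28 / 0.27 = 1.037

1.037


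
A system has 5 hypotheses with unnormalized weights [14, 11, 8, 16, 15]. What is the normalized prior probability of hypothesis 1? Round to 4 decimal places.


The normalized prior is the weight divided by the total.
Total weight = 64
P(H1) = 14 / 64 = 0.2188

0.2188


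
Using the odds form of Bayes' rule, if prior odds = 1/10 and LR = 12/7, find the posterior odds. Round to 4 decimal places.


Bayes' rule in odds form: posterior odds = prior odds * LR
= (1 * 12) / (10 * 7)
= 12/70 = 0.1714

0.1714


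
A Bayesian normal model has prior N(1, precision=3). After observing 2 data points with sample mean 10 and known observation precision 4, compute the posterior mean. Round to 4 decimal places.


Posterior mean = (prior_precision * prior_mean + n * data_precision * data_mean) / (prior_precision + n * data_precision)
Numerator = 3*1 + 2*4*10 = 83
Denominator = 3 + 2*4 = 11
Posterior mean = 7.5455

7.5455


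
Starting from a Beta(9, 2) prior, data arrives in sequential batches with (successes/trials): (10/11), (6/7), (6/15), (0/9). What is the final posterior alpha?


In sequential Bayesian updating, we sum all successes.
Total successes = 22
Final alpha = 9 + 22 = 31

31


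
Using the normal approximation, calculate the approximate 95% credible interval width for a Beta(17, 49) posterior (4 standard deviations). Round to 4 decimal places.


Var(Beta) = 17*49/(66^2 * 67) = 0.0029
SD = 0.0534
Width ~ 4*SD = 0.2137

0.2137


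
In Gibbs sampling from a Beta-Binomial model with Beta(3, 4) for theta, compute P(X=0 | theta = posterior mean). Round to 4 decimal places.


Posterior mean = alpha/(alpha+beta) = 3/7 = 0.4286
P(X=0|theta=mean) = 1 - theta = 0.5714

0.5714


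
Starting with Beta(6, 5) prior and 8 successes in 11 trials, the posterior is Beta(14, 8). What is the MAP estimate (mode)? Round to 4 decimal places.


The mode of Beta(a, b) when a > 1 and b > 1 is (a-1)/(a+b-2)
= (14 - 1) / (14 + 8 - 2)
= 13 / 20
= 0.65

0.65


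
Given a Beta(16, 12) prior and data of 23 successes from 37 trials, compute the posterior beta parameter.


Number of failures = 37 - 23 = 14
Posterior beta = 12 + 14 = 26

26


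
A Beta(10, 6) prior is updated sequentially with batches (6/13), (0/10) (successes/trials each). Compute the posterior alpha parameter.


Sequential conjugate updating is equivalent to a single batch update.
Total successes across all batches = 6
alpha_posterior = alpha_prior + total_successes = 10 + 6
= 16

16


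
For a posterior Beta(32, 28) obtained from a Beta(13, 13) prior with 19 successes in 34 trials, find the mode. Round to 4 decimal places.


Mode = (alpha - 1) / (alpha + beta - 2)
= 31 / 58
= 0.5345

0.5345


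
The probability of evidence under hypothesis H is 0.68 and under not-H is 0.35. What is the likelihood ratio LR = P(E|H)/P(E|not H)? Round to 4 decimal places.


LR = 0.68 / 0.35
= 1.9429

1.9429


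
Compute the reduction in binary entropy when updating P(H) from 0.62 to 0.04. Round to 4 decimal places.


H_before = -p*log2(p) - (1-p)*log2(1-p) for p=0.62: 0.958
H_after for p=0.04: 0.2423
Reduction = 0.958 - 0.2423 = 0.7157

0.7157


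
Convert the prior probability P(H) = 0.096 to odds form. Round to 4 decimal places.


P(not H) = 1 - 0.096 = 0.904
Odds = 0.096 / 0.904 = 0.1062

0.1062


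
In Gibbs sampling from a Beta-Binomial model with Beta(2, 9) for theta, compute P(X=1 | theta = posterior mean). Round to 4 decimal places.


Posterior mean = alpha/(alpha+beta) = 2/11 = 0.1818
P(X=1|theta=mean) = theta = 0.1818

0.1818


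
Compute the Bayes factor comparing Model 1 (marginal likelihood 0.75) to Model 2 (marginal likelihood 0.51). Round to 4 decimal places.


BF12 = marginal likelihood of M1 / marginal likelihood of M2
= 0.75/0.51
= 1.4706

1.4706


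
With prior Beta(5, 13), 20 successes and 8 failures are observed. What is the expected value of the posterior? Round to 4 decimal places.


Posterior = Beta(25, 21)
E[theta] = alpha/(alpha+beta)
= 25/46 = 0.5435

0.5435


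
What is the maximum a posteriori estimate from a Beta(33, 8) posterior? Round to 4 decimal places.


The MAP estimate equals the mode of the distribution.
Mode of Beta(a,b) = (a-1)/(a+b-2)
= 32/39
= 0.8205

0.8205


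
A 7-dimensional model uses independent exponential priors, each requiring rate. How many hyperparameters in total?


Per parameter: 1 (rate).
Total = 7 * 1 = 7

7


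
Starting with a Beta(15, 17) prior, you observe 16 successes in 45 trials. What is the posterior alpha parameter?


For a Beta-Binomial conjugate model:
Posterior alpha = prior alpha + number of successes
= 15 + 16 = 31

31


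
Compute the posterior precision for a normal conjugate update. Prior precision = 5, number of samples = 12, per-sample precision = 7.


tau_post = tau_0 + n * tau
= 5 + 12 * 7 = 89

89


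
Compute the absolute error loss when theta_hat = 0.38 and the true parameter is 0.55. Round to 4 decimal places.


L = |theta_hat - theta_true|
= |0.38 - 0.55| = 0.17

0.17


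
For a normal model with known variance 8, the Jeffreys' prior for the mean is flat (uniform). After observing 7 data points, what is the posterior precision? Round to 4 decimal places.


Jeffreys' prior for normal mean (known variance) is flat.
Prior precision = 0.
Posterior precision = prior_prec + n/sigma^2 = 0 + 7/8
= 0.875

0.875


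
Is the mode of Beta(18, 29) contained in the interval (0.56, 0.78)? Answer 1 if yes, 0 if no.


Mode = (a-1)/(a+b-2) = 17/45 = 0.3778
Interval: (0.56, 0.78)
Contains mode? 0

0


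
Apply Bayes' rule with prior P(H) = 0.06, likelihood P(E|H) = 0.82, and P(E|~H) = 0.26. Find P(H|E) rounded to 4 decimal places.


Step 1: Compute marginal P(E) = P(E|H)P(H) + P(E|~H)P(~H)
= 0.82*0.06 + 0.26*0.94 = 0.2936
Step 2: P(H|E) = P(E|H)P(H)/P(E) = 0.0492/0.2936
= 0.1676

0.1676


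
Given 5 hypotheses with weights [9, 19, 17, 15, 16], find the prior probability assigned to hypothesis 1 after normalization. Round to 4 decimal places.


To normalize, divide each weight by the sum of all weights.
Sum = 76
Prior(H1) = 9/76 = 0.1184

0.1184


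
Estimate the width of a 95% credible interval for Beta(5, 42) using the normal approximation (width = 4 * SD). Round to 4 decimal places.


For Beta(a,b): Var = ab/((a+b)^2(a+b+1))
Var = 0.002, SD = 0.0445
Approximate 95% CI width = 4 * 0.0445 = 0.178

0.178


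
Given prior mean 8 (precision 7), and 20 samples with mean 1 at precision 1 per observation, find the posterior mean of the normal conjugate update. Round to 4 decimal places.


The posterior mean is a precision-weighted average of prior and data.
Post. prec. = 7 + 20 = 27
Post. mean = (56 + 20)/27 = 76/27 = 2.8148

2.8148


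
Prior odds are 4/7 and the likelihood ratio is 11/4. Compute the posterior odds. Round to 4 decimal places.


Posterior odds = prior odds * likelihood ratio
= (4/7) * (11/4)
= 44 / 28
= 1.5714

1.5714


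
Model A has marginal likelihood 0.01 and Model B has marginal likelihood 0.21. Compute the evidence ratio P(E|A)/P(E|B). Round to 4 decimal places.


Evidence ratio = P(E|A) / P(E|B)
= 0.01 / 0.21
= 0.0476

0.0476


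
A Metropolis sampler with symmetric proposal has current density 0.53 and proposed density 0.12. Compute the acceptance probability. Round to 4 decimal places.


For symmetric proposals, acceptance = min(1, pi(x*)/pi(x))
= min(1, 0.12/0.53)
= min(1, 0.2264) = 0.2264

0.2264


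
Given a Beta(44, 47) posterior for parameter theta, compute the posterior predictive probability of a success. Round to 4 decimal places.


For a Beta-Bernoulli model, the predictive probability is the mean:
P(success) = 44/(44+47) = 44/91 = 0.4835

0.4835


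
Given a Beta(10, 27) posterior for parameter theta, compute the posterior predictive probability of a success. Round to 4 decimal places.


For a Beta-Bernoulli model, the predictive probability is the mean:
P(success) = 10/(10+27) = 10/37 = 0.2703

0.2703


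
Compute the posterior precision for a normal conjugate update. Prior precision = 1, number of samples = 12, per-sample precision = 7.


tau_post = tau_0 + n * tau
= 1 + 12 * 7 = 85

85


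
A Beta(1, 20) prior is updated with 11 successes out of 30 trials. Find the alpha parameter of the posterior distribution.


In the Beta-Binomial conjugate update:
alpha_post = alpha_prior + successes
= 1 + 11
= 12

12


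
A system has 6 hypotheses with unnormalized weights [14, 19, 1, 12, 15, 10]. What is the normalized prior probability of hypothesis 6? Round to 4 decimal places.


The normalized prior is the weight divided by the total.
Total weight = 71
P(H6) = 10 / 71 = 0.1408

0.1408


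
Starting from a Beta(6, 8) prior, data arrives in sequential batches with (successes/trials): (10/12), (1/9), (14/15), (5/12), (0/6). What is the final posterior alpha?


In sequential Bayesian updating, we sum all successes.
Total successes = 30
Final alpha = 6 + 30 = 36

36


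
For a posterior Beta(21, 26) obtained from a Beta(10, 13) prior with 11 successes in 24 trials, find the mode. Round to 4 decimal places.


Mode = (alpha - 1) / (alpha + beta - 2)
= 20 / 45
= 0.4444

0.4444


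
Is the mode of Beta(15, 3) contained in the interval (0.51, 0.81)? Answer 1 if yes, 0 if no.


Mode = (a-1)/(a+b-2) = 14/16 = 0.875
Interval: (0.51, 0.81)
Contains mode? 0

0


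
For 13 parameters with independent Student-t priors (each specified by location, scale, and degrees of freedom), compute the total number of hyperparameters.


A Student-t prior has 3 hyperparameters per parameter.
Total = 13 * 3 = 39

39


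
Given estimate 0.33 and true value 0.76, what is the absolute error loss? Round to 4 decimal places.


Absolute error = |estimate - true|
= |-0.43| = 0.43

0.43


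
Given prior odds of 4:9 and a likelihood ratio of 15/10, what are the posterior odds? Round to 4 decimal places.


Posterior odds = prior odds * LR
Prior odds = 4/9 = 0.4444
LR = 15/10 = 1.5
Posterior odds = 0.4444 * 1.5 = 0.6667

0.6667


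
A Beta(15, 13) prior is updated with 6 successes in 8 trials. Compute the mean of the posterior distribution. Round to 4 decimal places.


After update: Beta(21, 15)
Mean = 21 / (21 + 15) = 21 / 36
= 0.5833

0.5833


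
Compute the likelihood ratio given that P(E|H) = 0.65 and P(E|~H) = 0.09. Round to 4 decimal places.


LR = P(E|H) / P(E|~H)
= 0.65 / 0.09 = 7.2222

7.2222


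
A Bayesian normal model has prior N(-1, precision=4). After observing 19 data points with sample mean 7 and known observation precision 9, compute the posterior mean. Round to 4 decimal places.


Posterior mean = (prior_precision * prior_mean + n * data_precision * data_mean) / (prior_precision + n * data_precision)
Numerator = 4*-1 + 19*9*7 = 1193
Denominator = 4 + 19*9 = 175
Posterior mean = 6.8171

6.8171


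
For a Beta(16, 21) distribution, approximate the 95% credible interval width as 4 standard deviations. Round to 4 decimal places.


Variance of Beta(a,b) = ab / ((a+b)^2 * (a+b+1))
= 16*21 / ((37)^2 * 38)
= 0.0065
SD = sqrt(0.0065) = 0.0804
Width = 4 * SD = 0.3215

0.3215


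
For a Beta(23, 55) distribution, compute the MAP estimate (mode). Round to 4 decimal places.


MAP = mode = (a-1)/(a+b-2)
= (23-1)/(23+55-2)
= 22/76 = 0.2895

0.2895


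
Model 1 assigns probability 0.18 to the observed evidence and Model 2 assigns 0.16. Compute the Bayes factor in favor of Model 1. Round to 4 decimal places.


BF = P(data|M1) / P(data|M2)
= 0.18 / 0.16 = 1.125

1.125


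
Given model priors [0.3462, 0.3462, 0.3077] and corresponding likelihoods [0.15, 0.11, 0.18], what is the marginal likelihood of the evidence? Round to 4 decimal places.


P(E) = sum_i P(M_i) P(E|M_i)
= 0.0519 + 0.0381 + 0.0554
= 0.1454

0.1454


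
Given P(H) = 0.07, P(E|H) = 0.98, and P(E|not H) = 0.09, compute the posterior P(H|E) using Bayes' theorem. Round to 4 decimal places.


By Bayes' theorem: P(H|E) = P(E|H)*P(H) / P(E)
P(E) = P(E|H)*P(H) + P(E|not H)*P(not H)
P(E) = 0.98*0.07 + 0.09*0.93 = 0.1523
P(H|E) = 0.98*0.07 / 0.1523 = 0.4504

0.4504


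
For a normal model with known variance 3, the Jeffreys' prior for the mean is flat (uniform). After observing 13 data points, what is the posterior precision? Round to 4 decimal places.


Jeffreys' prior for normal mean (known variance) is flat.
Prior precision = 0.
Posterior precision = prior_prec + n/sigma^2 = 0 + 13/3
= 4.3333

4.3333


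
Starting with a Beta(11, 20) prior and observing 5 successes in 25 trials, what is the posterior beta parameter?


Posterior beta = prior beta + failures
Failures = 25 - 5 = 20
beta_post = 20 + 20 = 40

40


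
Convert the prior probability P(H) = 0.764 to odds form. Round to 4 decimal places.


P(not H) = 1 - 0.764 = 0.236
Odds = 0.764 / 0.236 = 3.2373

3.2373


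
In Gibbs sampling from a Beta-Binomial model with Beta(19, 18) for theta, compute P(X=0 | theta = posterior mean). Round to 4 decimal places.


Posterior mean = alpha/(alpha+beta) = 19/37 = 0.5135
P(X=0|theta=mean) = 1 - theta = 0.4865

0.4865


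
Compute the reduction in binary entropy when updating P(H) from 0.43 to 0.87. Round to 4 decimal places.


H_before = -p*log2(p) - (1-p)*log2(1-p) for p=0.43: 0.9858
H_after for p=0.87: 0.5574
Reduction = 0.9858 - 0.5574 = 0.4284

0.4284


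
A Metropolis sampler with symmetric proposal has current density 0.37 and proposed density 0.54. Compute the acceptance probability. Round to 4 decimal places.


For symmetric proposals, acceptance = min(1, pi(x*)/pi(x))
= min(1, 0.54/0.37)
= min(1, 1.4595) = 1.0

1.0


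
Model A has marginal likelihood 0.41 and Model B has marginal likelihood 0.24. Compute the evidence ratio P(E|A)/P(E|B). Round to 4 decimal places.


Evidence ratio = P(E|A) / P(E|B)
= 0.41 / 0.24
= 1.7083

1.7083


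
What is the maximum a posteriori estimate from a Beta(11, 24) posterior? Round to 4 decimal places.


The MAP estimate equals the mode of the distribution.
Mode of Beta(a,b) = (a-1)/(a+b-2)
= 10/33
= 0.303

0.303


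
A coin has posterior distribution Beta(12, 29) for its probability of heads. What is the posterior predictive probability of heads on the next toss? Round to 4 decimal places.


Posterior predictive = E[theta] = alpha/(alpha+beta)
= 12/41
= 0.2927

0.2927


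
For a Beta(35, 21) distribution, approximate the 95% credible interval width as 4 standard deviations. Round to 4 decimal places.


Variance of Beta(a,b) = ab / ((a+b)^2 * (a+b+1))
= 35*21 / ((56)^2 * 57)
= 0.0041
SD = sqrt(0.0041) = 0.0641
Width = 4 * SD = 0.2565

0.2565


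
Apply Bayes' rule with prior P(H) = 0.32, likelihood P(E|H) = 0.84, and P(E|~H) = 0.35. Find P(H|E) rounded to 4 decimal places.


Step 1: Compute marginal P(E) = P(E|H)P(H) + P(E|~H)P(~H)
= 0.84*0.32 + 0.35*0.68 = 0.5068
Step 2: P(H|E) = P(E|H)P(H)/P(E) = 0.2688/0.5068
= 0.5304

0.5304


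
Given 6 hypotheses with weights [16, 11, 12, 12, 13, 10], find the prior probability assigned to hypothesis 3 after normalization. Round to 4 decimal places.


To normalize, divide each weight by the sum of all weights.
Sum = 74
Prior(H3) = 12/74 = 0.1622

0.1622


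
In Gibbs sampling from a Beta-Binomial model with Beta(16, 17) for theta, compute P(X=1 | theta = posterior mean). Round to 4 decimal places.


Posterior mean = alpha/(alpha+beta) = 16/33 = 0.4848
P(X=1|theta=mean) = theta = 0.4848

0.4848


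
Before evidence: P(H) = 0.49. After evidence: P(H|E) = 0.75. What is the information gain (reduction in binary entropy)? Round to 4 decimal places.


Prior entropy = 0.9997
Posterior entropy = 0.8113
Information gain = 0.9997 - 0.8113 = 0.1884

0.1884


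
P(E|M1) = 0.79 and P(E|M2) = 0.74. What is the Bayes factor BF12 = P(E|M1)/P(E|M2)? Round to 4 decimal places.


Bayes factor BF12 = P(E|M1) / P(E|M2)
= 0.79 / 0.74
= 1.0676

1.0676


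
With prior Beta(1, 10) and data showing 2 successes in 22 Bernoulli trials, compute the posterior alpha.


Conjugate update: alpha_posterior = alpha_prior + k
= 1 + 2 = 3

3


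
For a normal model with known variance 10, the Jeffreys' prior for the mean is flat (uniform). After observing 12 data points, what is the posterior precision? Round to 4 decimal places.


Jeffreys' prior for normal mean (known variance) is flat.
Prior precision = 0.
Posterior precision = prior_prec + n/sigma^2 = 0 + 12/10
= 1.2

1.2


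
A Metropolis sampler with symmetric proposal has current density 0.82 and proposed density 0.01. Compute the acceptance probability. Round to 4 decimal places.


For symmetric proposals, acceptance = min(1, pi(x*)/pi(x))
= min(1, 0.01/0.82)
= min(1, 0.0122) = 0.0122

0.0122


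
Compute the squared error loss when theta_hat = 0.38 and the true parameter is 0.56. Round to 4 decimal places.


L = (theta_hat - theta_true)^2
= (0.38 - 0.56)^2
= -0.18^2 = 0.0324

0.0324


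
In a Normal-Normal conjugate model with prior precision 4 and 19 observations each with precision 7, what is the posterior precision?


Posterior precision = prior precision + n * observation precision
= 4 + 19 * 7
= 4 + 133 = 137

137


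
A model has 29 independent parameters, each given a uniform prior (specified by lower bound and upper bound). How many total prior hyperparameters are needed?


Each uniform prior needs 2 hyperparameters (lower bound and upper bound).
Total = 2 * 29 = 58

58


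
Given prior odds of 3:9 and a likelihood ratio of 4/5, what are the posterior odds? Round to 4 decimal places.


Posterior odds = prior odds * LR
Prior odds = 3/9 = 0.3333
LR = 4/5 = 0.8
Posterior odds = 0.3333 * 0.8 = 0.2667

0.2667


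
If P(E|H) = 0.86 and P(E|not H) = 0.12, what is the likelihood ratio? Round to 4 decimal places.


Likelihood ratio = P(E|H) / P(E|not H)
= 0.86 / 0.12
= 7.1667

7.1667


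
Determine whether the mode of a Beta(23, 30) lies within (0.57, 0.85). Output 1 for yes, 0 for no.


First find the mode: (a-1)/(a+b-2) = 0.4314
Is 0.4314 in (0.57, 0.85)? 0

0


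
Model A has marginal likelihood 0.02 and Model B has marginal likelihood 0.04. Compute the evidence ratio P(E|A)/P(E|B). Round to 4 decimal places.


Evidence ratio = P(E|A) / P(E|B)
= 0.02 / 0.04
= 0.5

0.5


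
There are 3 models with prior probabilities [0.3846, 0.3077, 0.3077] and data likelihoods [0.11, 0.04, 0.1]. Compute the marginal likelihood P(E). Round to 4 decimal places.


P(E) = sum over models of P(M_i) * P(E|M_i)
= 0.3846*0.11 + 0.3077*0.04 + 0.3077*0.1
= 0.0854

0.0854


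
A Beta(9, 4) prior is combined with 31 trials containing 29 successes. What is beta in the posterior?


In conjugate updating:
beta_posterior = beta_prior + (n - k)
= 4 + (31 - 29)
= 4 + 2 = 6

6


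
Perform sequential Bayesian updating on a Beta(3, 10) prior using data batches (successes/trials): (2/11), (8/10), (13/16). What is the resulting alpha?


Accumulate successes: 23
Posterior alpha = prior alpha + sum of successes
= 3 + 23 = 26

26


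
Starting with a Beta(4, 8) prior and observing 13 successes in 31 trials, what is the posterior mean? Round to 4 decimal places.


Posterior parameters: alpha = 4 + 13 = 17
beta = 8 + 18 = 26
Posterior mean = alpha / (alpha + beta) = 17 / 43
= 0.3953

0.3953


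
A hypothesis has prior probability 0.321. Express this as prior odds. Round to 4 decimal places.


Odds = P(H) / P(not H) = 0.321 / 0.679
= 0.4728

0.4728


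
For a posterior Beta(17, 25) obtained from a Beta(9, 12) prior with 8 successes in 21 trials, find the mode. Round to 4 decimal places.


Mode = (alpha - 1) / (alpha + beta - 2)
= 16 / 40
= 0.4

0.4


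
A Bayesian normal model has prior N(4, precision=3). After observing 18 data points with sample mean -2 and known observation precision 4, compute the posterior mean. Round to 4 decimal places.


Posterior mean = (prior_precision * prior_mean + n * data_precision * data_mean) / (prior_precision + n * data_precision)
Numerator = 3*4 + 18*4*-2 = -132
Denominator = 3 + 18*4 = 75
Posterior mean = -1.76

-1.76


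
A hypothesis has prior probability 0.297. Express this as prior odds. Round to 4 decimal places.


Odds = P(H) / P(not H) = 0.297 / 0.703
= 0.4225

0.4225


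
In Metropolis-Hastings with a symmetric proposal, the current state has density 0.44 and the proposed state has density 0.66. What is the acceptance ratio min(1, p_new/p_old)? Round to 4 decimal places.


Ratio = p_new / p_old = 0.66 / 0.44 = 1.5
Acceptance = min(1, 1.5) = 1.0

1.0


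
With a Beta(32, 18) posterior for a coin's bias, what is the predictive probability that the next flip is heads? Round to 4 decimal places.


The predictive probability equals the posterior mean.
P(next = heads) = alpha / (alpha + beta)
= 32 / 50 = 0.64

0.64


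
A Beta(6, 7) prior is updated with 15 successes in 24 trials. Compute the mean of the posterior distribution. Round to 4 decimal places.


After update: Beta(21, 16)
Mean = 21 / (21 + 16) = 21 / 37
= 0.5676

0.5676


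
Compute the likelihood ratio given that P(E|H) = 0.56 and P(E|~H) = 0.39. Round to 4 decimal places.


LR = P(E|H) / P(E|~H)
= 0.56 / 0.39 = 1.4359

1.4359


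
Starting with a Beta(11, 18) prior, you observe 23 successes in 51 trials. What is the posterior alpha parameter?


For a Beta-Binomial conjugate model:
Posterior alpha = prior alpha + number of successes
= 11 + 23 = 34

34


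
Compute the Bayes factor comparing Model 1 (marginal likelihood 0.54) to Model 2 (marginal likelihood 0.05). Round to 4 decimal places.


BF12 = marginal likelihood of M1 / marginal likelihood of M2
= 0.54/0.05
= 10.8

10.8


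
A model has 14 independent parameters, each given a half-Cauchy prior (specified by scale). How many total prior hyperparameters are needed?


Each half-Cauchy prior needs 1 hyperparameter (scale).
Total = 1 * 14 = 14

14


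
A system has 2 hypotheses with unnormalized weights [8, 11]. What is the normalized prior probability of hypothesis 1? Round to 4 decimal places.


The normalized prior is the weight divided by the total.
Total weight = 19
P(H1) = 8 / 19 = 0.4211

0.4211


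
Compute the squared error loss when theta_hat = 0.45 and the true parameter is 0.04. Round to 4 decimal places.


L = (theta_hat - theta_true)^2
= (0.45 - 0.04)^2
= 0.41^2 = 0.1681

0.1681


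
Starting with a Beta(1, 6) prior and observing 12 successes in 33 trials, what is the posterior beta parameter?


Posterior beta = prior beta + failures
Failures = 33 - 12 = 21
beta_post = 6 + 21 = 27

27


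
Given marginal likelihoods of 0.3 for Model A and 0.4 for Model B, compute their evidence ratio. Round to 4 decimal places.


Ratio = ML(A) / ML(B) = 0.3/0.4
= 0.75

0.75


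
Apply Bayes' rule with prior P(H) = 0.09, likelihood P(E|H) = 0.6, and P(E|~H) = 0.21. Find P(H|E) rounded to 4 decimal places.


Step 1: Compute marginal P(E) = P(E|H)P(H) + P(E|~H)P(~H)
= 0.6*0.09 + 0.21*0.91 = 0.2451
Step 2: P(H|E) = P(E|H)P(H)/P(E) = 0.054/0.2451
= 0.2203

0.2203


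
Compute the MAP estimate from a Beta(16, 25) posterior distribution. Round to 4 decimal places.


MAP = mode of Beta distribution
= (alpha - 1)/(alpha + beta - 2)
= (16-1)/(16+25-2)
= 15/39 = 0.3846

0.3846


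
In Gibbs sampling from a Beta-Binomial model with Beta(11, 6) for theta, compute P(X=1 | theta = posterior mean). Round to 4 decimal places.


Posterior mean = alpha/(alpha+beta) = 11/17 = 0.6471
P(X=1|theta=mean) = theta = 0.6471

0.6471


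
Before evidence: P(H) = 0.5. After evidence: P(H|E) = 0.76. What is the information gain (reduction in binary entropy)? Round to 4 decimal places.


Prior entropy = 1.0
Posterior entropy = 0.795
Information gain = 1.0 - 0.795 = 0.205

0.205


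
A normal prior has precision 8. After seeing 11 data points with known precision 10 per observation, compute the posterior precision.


In the conjugate normal model, precisions add:
tau_posterior = tau_prior + n * tau_data
= 8 + 11*10 = 118

118


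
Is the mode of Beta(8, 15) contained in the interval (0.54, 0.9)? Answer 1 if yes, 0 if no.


Mode = (a-1)/(a+b-2) = 7/21 = 0.3333
Interval: (0.54, 0.9)
Contains mode? 0

0


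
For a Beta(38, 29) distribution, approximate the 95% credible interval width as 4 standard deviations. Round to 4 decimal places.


Variance of Beta(a,b) = ab / ((a+b)^2 * (a+b+1))
= 38*29 / ((67)^2 * 68)
= 0.0036
SD = sqrt(0.0036) = 0.0601
Width = 4 * SD = 0.2403

0.2403


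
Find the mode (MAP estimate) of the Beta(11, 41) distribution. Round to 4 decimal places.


For Beta(a,b) with a,b > 1:
Mode = (a-1)/(a+b-2) = (11-1)/(52-2)
= 10/50 = 0.2

0.2


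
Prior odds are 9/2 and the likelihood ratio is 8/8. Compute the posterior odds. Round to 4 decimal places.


Posterior odds = prior odds * likelihood ratio
= (9/2) * (8/8)
= 72 / 16
= 4.5

4.5


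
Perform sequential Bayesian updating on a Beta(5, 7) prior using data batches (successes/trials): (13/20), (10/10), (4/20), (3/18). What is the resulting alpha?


Accumulate successes: 30
Posterior alpha = prior alpha + sum of successes
= 5 + 30 = 35

35


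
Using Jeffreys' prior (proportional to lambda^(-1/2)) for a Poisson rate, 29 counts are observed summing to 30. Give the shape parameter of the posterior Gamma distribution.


Conjugate update: Gamma(prior_shape + S, prior_rate + n).
Prior shape = 0.5, prior rate = 0.
Posterior shape = 0.5 + S = 0.5 + 30 = 30.5

30.5


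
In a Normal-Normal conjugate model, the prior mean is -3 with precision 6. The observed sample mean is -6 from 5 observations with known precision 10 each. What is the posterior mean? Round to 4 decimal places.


Posterior precision = tau0 + n*tau = 6 + 5*10 = 56
Posterior mean = (tau0*mu0 + n*tau*xbar) / posterior_precision
= (6*-3 + 5*10*-6) / 56
= -318 / 56 = -5.6786

-5.6786


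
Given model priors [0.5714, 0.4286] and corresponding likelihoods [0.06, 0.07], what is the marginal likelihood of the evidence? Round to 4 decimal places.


P(E) = sum_i P(M_i) P(E|M_i)
= 0.0343 + 0.03
= 0.0643

0.0643


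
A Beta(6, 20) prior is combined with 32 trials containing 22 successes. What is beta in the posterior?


In conjugate updating:
beta_posterior = beta_prior + (n - k)
= 20 + (32 - 22)
= 20 + 10 = 30

30


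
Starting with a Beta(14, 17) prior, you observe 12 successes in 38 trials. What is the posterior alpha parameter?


For a Beta-Binomial conjugate model:
Posterior alpha = prior alpha + number of successes
= 14 + 12 = 26

26


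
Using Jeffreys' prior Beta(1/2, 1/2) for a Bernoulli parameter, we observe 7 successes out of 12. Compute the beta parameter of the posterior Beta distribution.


Conjugate update: Beta(0.5 + k, 0.5 + n - k).
k = 7, n - k = 5
Posterior beta = 0.5 + (n - k) = 0.5 + 5 = 5.5

5.5
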